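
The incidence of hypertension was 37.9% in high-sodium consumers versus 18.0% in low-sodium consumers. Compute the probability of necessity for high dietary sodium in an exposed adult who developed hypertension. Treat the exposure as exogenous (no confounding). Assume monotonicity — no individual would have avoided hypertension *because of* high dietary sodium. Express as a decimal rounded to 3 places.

PN ≈ 0.525

p₁ = 0.379, p₀ = 0.18.
Under exogeneity and monotonicity, PN = (p₁ − p₀) / p₁.
PN = (0.379 − 0.18) / 0.379 = 0.199 / 0.379 ≈ 0.5251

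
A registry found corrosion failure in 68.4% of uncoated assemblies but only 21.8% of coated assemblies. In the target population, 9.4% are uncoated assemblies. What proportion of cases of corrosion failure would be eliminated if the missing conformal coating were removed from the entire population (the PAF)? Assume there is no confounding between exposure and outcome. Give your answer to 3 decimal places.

p₁ = 0.684, p₀ = 0.218.
Overall risk P(Y=1) = π·p₁ + (1−π)·p₀ = 0.094×0.684 + 0.906×0.218 = 0.2618.
Under exogeneity, PAF = [P(Y=1) − p₀] / P(Y=1).
PAF = (0.2618 − 0.218) / 0.2618 ≈ 0.1673

PAF ≈ 0.167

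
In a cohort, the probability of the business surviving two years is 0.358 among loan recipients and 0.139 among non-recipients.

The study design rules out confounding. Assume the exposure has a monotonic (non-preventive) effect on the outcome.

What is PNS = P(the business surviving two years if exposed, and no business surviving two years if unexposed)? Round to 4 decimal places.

PNS ≈ 0.2190

Let p₁ = 0.358, p₀ = 0.139.
Under exogeneity and monotonicity, PNS = p₁ − p₀.
PNS = 0.358 − 0.139 = 0.219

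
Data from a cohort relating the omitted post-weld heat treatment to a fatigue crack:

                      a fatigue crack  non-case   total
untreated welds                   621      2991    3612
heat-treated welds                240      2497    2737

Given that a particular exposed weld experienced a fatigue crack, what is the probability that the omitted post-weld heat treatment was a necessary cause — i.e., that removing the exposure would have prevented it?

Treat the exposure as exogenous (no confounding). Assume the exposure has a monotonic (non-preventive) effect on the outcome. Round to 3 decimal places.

PN ≈ 0.490

p₁ = P(outcome | exposed) = 621/3612 = 0.17193
p₀ = P(outcome | unexposed) = 240/2737 = 0.087687
Under exogeneity and monotonicity, PN = (p₁ − p₀) / p₁.
PN = (0.17193 − 0.087687) / 0.17193 = 0.08424 / 0.17193 ≈ 0.4900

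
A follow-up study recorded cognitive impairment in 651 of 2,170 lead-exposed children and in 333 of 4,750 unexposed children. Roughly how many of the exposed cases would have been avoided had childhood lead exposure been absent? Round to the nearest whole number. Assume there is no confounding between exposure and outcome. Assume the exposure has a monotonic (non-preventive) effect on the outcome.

p₁ = P(outcome | exposed) = 651/2170 = 0.3
p₀ = P(outcome | unexposed) = 333/4750 = 0.070105
PN = (p₁ − p₀)/p₁ = (0.3 − 0.070105) / 0.3 ≈ 0.76632.
Attributable cases ≈ PN × (exposed cases) = 0.76632 × 651 ≈ 498.87.

about 499 cases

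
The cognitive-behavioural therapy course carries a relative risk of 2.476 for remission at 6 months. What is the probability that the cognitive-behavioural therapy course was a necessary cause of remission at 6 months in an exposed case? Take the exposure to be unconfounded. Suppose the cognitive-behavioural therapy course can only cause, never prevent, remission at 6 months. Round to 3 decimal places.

Under exogeneity and monotonicity, PN = (RR − 1) / RR = 1 − 1/RR.
PN = (2.476 − 1) / 2.476 = 1.476 / 2.476 ≈ 0.5961

PN ≈ 0.596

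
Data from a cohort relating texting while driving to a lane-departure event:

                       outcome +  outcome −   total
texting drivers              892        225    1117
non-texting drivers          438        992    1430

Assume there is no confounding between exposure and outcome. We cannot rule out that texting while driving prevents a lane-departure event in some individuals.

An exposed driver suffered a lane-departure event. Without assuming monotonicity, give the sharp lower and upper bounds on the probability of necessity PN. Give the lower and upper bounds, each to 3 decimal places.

0.616 ≤ PN ≤ 0.869

p₁ = P(outcome | exposed) = 892/1117 = 0.79857
p₀ = P(outcome | unexposed) = 438/1430 = 0.30629
Under exogeneity alone the bounds on PN are max{0,(p₁−p₀)/p₁} ≤ PN ≤ min{1,(1−p₀)/p₁}.
  lower = (p₁ − p₀)/p₁ = 0.49227 / 0.79857 ≈ 0.6164
  upper = min{1, (1 − p₀)/p₁} = 0.69371 / 0.79857 ≈ 0.8687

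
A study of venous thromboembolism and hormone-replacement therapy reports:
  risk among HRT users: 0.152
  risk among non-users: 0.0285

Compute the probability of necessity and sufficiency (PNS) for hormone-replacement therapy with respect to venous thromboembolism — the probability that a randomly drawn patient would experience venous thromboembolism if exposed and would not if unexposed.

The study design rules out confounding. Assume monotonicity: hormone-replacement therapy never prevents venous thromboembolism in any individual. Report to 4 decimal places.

Let p₁ = 0.152, p₀ = 0.0285.
Under exogeneity and monotonicity, PNS = p₁ − p₀.
PNS = 0.152 − 0.0285 = 0.1235

PNS ≈ 0.1235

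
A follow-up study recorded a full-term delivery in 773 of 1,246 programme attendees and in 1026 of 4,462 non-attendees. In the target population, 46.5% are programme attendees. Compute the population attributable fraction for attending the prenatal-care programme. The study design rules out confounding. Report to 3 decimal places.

PAF ≈ 0.441

p₁ = P(outcome | exposed) = 773/1246 = 0.62039
p₀ = P(outcome | unexposed) = 1026/4462 = 0.22994
Overall risk P(Y=1) = π·p₁ + (1−π)·p₀ = 0.465×0.62039 + 0.535×0.22994 = 0.4115.
Under exogeneity, PAF = [P(Y=1) − p₀] / P(Y=1).
PAF = (0.4115 − 0.22994) / 0.4115 ≈ 0.4412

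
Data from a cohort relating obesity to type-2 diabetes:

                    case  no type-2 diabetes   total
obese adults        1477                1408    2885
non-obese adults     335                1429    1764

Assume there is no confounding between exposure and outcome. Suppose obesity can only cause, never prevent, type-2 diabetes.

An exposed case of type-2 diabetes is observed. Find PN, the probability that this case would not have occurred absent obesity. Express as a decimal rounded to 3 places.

p₁ = P(outcome | exposed) = 1477/2885 = 0.51196
p₀ = P(outcome | unexposed) = 335/1764 = 0.18991
Under exogeneity and monotonicity, PN = (p₁ − p₀)/p₁.
PN = (0.51196 − 0.18991) / 0.51196 ≈ 0.6291

PN ≈ 0.629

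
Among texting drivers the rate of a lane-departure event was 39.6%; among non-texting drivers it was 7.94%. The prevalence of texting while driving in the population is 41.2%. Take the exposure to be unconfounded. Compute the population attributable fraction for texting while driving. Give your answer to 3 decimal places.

PAF ≈ 0.622

p₁ = 0.396, p₀ = 0.0794.
Overall risk P(Y=1) = π·p₁ + (1−π)·p₀ = 0.412×0.396 + 0.588×0.0794 = 0.20984.
Under exogeneity, PAF = [P(Y=1) − p₀] / P(Y=1).
PAF = (0.20984 − 0.0794) / 0.20984 ≈ 0.6216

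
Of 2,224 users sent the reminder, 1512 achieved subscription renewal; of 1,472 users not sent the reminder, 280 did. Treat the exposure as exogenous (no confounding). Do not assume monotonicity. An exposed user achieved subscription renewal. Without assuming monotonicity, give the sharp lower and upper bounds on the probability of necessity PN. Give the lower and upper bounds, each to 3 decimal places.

0.720 ≤ PN ≤ 1.000

p₁ = P(outcome | exposed) = 1512/2224 = 0.67986
p₀ = P(outcome | unexposed) = 280/1472 = 0.19022
Under exogeneity alone the bounds on PN are max{0,(p₁−p₀)/p₁} ≤ PN ≤ min{1,(1−p₀)/p₁}.
  lower = (p₁ − p₀)/p₁ = 0.48964 / 0.67986 ≈ 0.7202
  upper = min{1, (1 − p₀)/p₁} = 0.80978 / 0.67986 ≈ 1.1911 → capped at 1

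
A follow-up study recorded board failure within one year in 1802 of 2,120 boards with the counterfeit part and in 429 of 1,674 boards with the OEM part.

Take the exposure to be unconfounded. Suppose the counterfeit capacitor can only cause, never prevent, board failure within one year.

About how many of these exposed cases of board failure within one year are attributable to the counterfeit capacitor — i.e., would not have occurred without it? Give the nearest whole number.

p₁ = P(outcome | exposed) = 1802/2120 = 0.85
p₀ = P(outcome | unexposed) = 429/1674 = 0.25627
PN = (p₁ − p₀)/p₁ = (0.85 − 0.25627) / 0.85 ≈ 0.69850.
Attributable cases ≈ PN × (exposed cases) = 0.69850 × 1802 ≈ 1258.70.

about 1259 cases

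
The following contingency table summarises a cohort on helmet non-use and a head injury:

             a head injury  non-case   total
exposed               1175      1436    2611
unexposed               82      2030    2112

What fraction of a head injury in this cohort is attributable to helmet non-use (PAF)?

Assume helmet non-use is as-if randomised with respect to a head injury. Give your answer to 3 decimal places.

PAF ≈ 0.854

p₁ = P(outcome | exposed) = 1175/2611 = 0.45002
p₀ = P(outcome | unexposed) = 82/2112 = 0.038826
Exposure prevalence π = 2611/4723 = 0.55283; overall risk P(Y=1) = 0.26614.
Under exogeneity, PAF = [P(Y=1) − p₀]/P(Y=1).
PAF = (0.26614 − 0.038826) / 0.26614 ≈ 0.8541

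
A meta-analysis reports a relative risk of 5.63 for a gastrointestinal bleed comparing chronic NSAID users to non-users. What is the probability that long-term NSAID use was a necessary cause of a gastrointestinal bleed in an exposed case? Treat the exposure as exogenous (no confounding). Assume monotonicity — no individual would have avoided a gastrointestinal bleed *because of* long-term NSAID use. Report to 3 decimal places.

Under exogeneity and monotonicity, PN = (RR − 1) / RR = 1 − 1/RR.
PN = (5.63 − 1) / 5.63 = 4.63 / 5.63 ≈ 0.8224

PN ≈ 0.822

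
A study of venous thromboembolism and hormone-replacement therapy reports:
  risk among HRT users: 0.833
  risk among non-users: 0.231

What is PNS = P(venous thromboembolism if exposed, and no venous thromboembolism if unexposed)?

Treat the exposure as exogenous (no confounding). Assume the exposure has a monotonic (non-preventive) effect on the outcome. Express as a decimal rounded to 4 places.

PNS ≈ 0.6020

Let p₁ = 0.833, p₀ = 0.231.
Under exogeneity and monotonicity, PNS = p₁ − p₀.
PNS = 0.833 − 0.231 = 0.602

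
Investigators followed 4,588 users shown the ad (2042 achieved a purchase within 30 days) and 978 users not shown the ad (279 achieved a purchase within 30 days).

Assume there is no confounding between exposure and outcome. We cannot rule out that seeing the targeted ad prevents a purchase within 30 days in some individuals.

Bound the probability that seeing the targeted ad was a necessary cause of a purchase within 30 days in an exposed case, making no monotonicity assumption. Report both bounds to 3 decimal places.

p₁ = P(outcome | exposed) = 2042/4588 = 0.44507
p₀ = P(outcome | unexposed) = 279/978 = 0.28528
Under exogeneity alone the bounds on PN are max{0,(p₁−p₀)/p₁} ≤ PN ≤ min{1,(1−p₀)/p₁}.
  lower = (p₁ − p₀)/p₁ = 0.1598 / 0.44507 ≈ 0.3590
  upper = min{1, (1 − p₀)/p₁} = 0.71472 / 0.44507 ≈ 1.6059 → capped at 1

0.359 ≤ PN ≤ 1.000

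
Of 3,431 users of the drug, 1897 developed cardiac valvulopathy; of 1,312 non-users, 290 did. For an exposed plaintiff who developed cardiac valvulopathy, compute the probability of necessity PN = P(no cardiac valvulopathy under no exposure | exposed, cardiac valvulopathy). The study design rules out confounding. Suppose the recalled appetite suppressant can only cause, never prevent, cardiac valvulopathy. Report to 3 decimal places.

p₁ = P(outcome | exposed) = 1897/3431 = 0.5529
p₀ = P(outcome | unexposed) = 290/1312 = 0.22104
Under exogeneity and monotonicity, PN = (p₁ − p₀) / p₁.
PN = (0.5529 − 0.22104) / 0.5529 = 0.33186 / 0.5529 ≈ 0.6002

PN ≈ 0.600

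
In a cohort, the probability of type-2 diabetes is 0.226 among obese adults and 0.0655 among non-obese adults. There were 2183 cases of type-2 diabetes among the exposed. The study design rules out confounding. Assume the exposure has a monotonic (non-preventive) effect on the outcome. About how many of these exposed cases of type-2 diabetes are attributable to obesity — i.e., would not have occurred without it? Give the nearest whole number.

about 1550 cases

Let p₁ = 0.226, p₀ = 0.0655.
PN = (p₁ − p₀)/p₁ = (0.226 − 0.0655) / 0.226 ≈ 0.71018.
Attributable cases ≈ PN × (exposed cases) = 0.71018 × 2183 ≈ 1550.32.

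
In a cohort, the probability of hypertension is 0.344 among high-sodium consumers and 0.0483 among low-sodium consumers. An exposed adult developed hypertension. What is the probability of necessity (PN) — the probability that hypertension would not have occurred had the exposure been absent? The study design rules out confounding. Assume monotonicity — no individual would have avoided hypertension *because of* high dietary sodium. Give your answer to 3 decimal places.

Let p₁ = 0.344, p₀ = 0.0483.
Under exogeneity and monotonicity, PN = (p₁ − p₀) / p₁.
PN = (0.344 − 0.0483) / 0.344 = 0.2957 / 0.344 ≈ 0.8596

PN ≈ 0.860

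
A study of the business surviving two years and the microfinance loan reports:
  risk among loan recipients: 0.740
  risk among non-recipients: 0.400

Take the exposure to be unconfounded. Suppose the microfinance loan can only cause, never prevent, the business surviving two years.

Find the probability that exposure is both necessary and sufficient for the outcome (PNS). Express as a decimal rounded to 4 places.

Let p₁ = 0.74, p₀ = 0.4.
Under exogeneity and monotonicity, PNS = p₁ − p₀.
PNS = 0.74 − 0.4 = 0.34

PNS ≈ 0.3400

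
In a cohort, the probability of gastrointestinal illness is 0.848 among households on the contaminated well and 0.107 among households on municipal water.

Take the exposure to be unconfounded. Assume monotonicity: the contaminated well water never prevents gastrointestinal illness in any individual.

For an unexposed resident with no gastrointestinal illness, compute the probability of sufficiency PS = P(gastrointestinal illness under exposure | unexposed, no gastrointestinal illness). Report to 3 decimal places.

PS ≈ 0.830

Let p₁ = 0.848, p₀ = 0.107.
Under exogeneity and monotonicity, PS = (p₁ − p₀) / (1 − p₀).
PS = (0.848 − 0.107) / (1 − 0.107) = 0.741 / 0.893 ≈ 0.8298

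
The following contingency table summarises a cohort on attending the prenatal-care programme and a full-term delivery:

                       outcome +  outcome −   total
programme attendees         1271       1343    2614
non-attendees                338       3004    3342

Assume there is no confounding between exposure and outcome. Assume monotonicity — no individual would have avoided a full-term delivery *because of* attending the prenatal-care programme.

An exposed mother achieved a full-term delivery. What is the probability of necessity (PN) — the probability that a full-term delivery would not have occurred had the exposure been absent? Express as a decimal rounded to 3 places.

p₁ = P(outcome | exposed) = 1271/2614 = 0.48623
p₀ = P(outcome | unexposed) = 338/3342 = 0.10114
Under exogeneity and monotonicity, PN = (p₁ − p₀)/p₁.
PN = (0.48623 − 0.10114) / 0.48623 ≈ 0.7920

PN ≈ 0.792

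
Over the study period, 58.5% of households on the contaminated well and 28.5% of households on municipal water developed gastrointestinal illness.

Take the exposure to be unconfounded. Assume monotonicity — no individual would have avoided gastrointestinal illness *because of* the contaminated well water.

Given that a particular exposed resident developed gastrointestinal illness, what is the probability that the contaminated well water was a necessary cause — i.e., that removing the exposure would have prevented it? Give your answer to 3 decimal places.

PN ≈ 0.513

p₁ = 0.585, p₀ = 0.285.
Under exogeneity and monotonicity, PN = (p₁ − p₀) / p₁.
PN = (0.585 − 0.285) / 0.585 = 0.3 / 0.585 ≈ 0.5128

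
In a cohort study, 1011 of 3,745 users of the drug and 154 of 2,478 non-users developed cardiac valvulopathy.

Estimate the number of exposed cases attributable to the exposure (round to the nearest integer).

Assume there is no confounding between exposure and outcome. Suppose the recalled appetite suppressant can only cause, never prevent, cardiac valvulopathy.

p₁ = P(outcome | exposed) = 1011/3745 = 0.26996
p₀ = P(outcome | unexposed) = 154/2478 = 0.062147
PN = (p₁ − p₀)/p₁ = (0.26996 − 0.062147) / 0.26996 ≈ 0.76979.
Attributable cases ≈ PN × (exposed cases) = 0.76979 × 1011 ≈ 778.26.

about 778 cases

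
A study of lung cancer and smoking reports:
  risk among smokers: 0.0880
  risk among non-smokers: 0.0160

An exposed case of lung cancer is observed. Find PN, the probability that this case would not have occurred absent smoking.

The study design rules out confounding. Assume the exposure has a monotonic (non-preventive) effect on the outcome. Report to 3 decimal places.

PN ≈ 0.818

Let p₁ = 0.088, p₀ = 0.016.
Under exogeneity and monotonicity, PN = (p₁ − p₀) / p₁.
PN = (0.088 − 0.016) / 0.088 = 0.072 / 0.088 ≈ 0.8182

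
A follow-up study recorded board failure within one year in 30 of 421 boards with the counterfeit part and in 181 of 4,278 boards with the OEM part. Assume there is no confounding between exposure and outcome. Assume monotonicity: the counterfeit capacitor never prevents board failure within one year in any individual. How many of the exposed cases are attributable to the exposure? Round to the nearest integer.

about 12 cases

p₁ = P(outcome | exposed) = 30/421 = 0.071259
p₀ = P(outcome | unexposed) = 181/4278 = 0.042309
PN = (p₁ − p₀)/p₁ = (0.071259 − 0.042309) / 0.071259 ≈ 0.40626.
Attributable cases ≈ PN × (exposed cases) = 0.40626 × 30 ≈ 12.19.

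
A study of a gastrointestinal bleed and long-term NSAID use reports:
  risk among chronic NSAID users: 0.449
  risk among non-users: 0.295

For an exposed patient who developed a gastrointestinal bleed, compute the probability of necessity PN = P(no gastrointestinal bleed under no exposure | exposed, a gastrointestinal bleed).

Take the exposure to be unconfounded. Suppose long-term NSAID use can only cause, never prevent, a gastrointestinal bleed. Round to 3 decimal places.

Let p₁ = 0.449, p₀ = 0.295.
Under exogeneity and monotonicity, PN = (p₁ − p₀) / p₁.
PN = (0.449 − 0.295) / 0.449 = 0.154 / 0.449 ≈ 0.3430

PN ≈ 0.343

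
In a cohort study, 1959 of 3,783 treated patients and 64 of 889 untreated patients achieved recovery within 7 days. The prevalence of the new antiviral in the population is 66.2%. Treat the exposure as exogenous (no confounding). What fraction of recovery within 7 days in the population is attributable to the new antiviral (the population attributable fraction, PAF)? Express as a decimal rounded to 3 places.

p₁ = P(outcome | exposed) = 1959/3783 = 0.51784
p₀ = P(outcome | unexposed) = 64/889 = 0.071991
Overall risk P(Y=1) = π·p₁ + (1−π)·p₀ = 0.662×0.51784 + 0.338×0.071991 = 0.36715.
Under exogeneity, PAF = [P(Y=1) − p₀] / P(Y=1).
PAF = (0.36715 − 0.071991) / 0.36715 ≈ 0.8039

PAF ≈ 0.804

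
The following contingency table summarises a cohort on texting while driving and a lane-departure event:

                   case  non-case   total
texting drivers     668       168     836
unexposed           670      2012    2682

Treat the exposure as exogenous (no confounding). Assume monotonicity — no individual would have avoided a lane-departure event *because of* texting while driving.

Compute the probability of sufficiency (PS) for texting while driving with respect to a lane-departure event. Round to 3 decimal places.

p₁ = P(outcome | exposed) = 668/836 = 0.79904
p₀ = P(outcome | unexposed) = 670/2682 = 0.24981
Under exogeneity and monotonicity, PS = (p₁ − p₀)/(1 − p₀).
PS = (0.79904 − 0.24981) / 0.75019 ≈ 0.7321

PS ≈ 0.732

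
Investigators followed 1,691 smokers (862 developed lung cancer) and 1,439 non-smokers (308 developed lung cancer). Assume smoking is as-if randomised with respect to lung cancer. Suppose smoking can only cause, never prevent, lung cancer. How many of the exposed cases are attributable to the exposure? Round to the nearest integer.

p₁ = P(outcome | exposed) = 862/1691 = 0.50976
p₀ = P(outcome | unexposed) = 308/1439 = 0.21404
PN = (p₁ − p₀)/p₁ = (0.50976 − 0.21404) / 0.50976 ≈ 0.58012.
Attributable cases ≈ PN × (exposed cases) = 0.58012 × 862 ≈ 500.06.

about 500 cases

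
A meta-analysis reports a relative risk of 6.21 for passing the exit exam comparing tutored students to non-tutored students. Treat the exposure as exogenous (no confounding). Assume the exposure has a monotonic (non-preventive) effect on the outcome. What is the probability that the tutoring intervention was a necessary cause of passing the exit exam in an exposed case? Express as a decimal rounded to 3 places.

Under exogeneity and monotonicity, PN = (RR − 1) / RR = 1 − 1/RR.
PN = (6.21 − 1) / 6.21 = 5.21 / 6.21 ≈ 0.8390

PN ≈ 0.839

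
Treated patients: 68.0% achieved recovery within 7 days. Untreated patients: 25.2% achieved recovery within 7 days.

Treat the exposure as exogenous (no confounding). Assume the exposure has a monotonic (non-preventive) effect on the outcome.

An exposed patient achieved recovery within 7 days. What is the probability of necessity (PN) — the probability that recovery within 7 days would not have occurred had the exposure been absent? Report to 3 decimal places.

PN ≈ 0.629

p₁ = 0.68, p₀ = 0.252.
Under exogeneity and monotonicity, PN = (p₁ − p₀) / p₁.
PN = (0.68 − 0.252) / 0.68 = 0.428 / 0.68 ≈ 0.6294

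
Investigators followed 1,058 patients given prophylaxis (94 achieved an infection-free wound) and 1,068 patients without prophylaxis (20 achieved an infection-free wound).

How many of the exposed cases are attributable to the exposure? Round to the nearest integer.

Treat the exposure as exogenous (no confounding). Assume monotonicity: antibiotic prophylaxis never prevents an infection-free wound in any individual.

p₁ = P(outcome | exposed) = 94/1058 = 0.088847
p₀ = P(outcome | unexposed) = 20/1068 = 0.018727
PN = (p₁ − p₀)/p₁ = (0.088847 − 0.018727) / 0.088847 ≈ 0.78923.
Attributable cases ≈ PN × (exposed cases) = 0.78923 × 94 ≈ 74.19.

about 74 cases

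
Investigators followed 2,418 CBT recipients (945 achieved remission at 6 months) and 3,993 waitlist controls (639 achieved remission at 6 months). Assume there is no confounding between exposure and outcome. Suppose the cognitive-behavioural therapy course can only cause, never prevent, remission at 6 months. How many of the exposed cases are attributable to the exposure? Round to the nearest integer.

about 558 cases

p₁ = P(outcome | exposed) = 945/2418 = 0.39082
p₀ = P(outcome | unexposed) = 639/3993 = 0.16003
PN = (p₁ − p₀)/p₁ = (0.39082 − 0.16003) / 0.39082 ≈ 0.59053.
Attributable cases ≈ PN × (exposed cases) = 0.59053 × 945 ≈ 558.05.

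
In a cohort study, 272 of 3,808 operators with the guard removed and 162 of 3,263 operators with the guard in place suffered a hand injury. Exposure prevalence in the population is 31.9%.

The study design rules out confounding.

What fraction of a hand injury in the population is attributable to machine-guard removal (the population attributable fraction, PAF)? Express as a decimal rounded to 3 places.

PAF ≈ 0.123

p₁ = P(outcome | exposed) = 272/3808 = 0.071429
p₀ = P(outcome | unexposed) = 162/3263 = 0.049648
Overall risk P(Y=1) = π·p₁ + (1−π)·p₀ = 0.319×0.071429 + 0.681×0.049648 = 0.056596.
Under exogeneity, PAF = [P(Y=1) − p₀] / P(Y=1).
PAF = (0.056596 − 0.049648) / 0.056596 ≈ 0.1228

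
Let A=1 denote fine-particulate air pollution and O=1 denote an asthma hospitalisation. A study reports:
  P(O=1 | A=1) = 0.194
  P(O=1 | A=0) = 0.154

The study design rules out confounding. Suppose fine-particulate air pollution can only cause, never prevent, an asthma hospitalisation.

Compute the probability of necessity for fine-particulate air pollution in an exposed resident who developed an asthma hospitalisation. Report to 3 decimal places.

Let p₁ = 0.194, p₀ = 0.154.
Under exogeneity and monotonicity, PN = (p₁ − p₀) / p₁.
PN = (0.194 − 0.154) / 0.194 = 0.04 / 0.194 ≈ 0.2062

PN ≈ 0.206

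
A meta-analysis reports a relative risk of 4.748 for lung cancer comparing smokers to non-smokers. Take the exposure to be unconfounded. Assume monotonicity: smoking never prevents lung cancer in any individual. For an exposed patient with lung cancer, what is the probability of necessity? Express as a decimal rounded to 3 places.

PN ≈ 0.789

Under exogeneity and monotonicity, PN = (RR − 1) / RR = 1 − 1/RR.
PN = (4.748 − 1) / 4.748 = 3.748 / 4.748 ≈ 0.7894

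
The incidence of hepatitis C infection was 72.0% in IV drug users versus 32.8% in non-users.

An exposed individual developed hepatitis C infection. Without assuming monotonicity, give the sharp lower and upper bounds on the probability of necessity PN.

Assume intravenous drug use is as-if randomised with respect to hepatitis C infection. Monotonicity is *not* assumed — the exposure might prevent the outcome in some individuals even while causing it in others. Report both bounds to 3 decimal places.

p₁ = 0.72, p₀ = 0.328.
Under exogeneity alone the bounds on PN are max{0,(p₁−p₀)/p₁} ≤ PN ≤ min{1,(1−p₀)/p₁}.
  lower = (p₁ − p₀)/p₁ = 0.392 / 0.72 ≈ 0.5444
  upper = min{1, (1 − p₀)/p₁} = 0.672 / 0.72 ≈ 0.9333

0.544 ≤ PN ≤ 0.933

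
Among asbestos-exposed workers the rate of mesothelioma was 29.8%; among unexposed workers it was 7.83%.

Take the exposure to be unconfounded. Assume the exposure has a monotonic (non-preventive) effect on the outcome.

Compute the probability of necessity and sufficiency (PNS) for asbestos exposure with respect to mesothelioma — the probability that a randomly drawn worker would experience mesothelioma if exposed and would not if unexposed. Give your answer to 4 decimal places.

p₁ = 0.298, p₀ = 0.0783.
Under exogeneity and monotonicity, PNS = p₁ − p₀.
PNS = 0.298 − 0.0783 = 0.2197

PNS ≈ 0.2197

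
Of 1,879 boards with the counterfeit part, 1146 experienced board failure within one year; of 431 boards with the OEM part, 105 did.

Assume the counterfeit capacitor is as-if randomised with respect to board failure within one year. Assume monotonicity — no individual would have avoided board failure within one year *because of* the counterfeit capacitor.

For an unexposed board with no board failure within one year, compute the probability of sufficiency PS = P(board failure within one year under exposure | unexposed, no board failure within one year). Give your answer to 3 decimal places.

p₁ = P(outcome | exposed) = 1146/1879 = 0.6099
p₀ = P(outcome | unexposed) = 105/431 = 0.24362
Under exogeneity and monotonicity, PS = (p₁ − p₀) / (1 − p₀).
PS = (0.6099 − 0.24362) / (1 − 0.24362) = 0.36628 / 0.75638 ≈ 0.4843

PS ≈ 0.484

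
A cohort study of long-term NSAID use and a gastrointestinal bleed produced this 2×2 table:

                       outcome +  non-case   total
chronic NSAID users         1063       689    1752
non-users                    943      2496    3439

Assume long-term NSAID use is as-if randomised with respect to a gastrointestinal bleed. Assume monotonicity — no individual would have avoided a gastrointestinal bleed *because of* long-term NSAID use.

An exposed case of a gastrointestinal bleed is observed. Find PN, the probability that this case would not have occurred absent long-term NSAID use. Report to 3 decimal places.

PN ≈ 0.548

p₁ = P(outcome | exposed) = 1063/1752 = 0.60674
p₀ = P(outcome | unexposed) = 943/3439 = 0.27421
Under exogeneity and monotonicity, PN = (p₁ − p₀)/p₁.
PN = (0.60674 − 0.27421) / 0.60674 ≈ 0.5481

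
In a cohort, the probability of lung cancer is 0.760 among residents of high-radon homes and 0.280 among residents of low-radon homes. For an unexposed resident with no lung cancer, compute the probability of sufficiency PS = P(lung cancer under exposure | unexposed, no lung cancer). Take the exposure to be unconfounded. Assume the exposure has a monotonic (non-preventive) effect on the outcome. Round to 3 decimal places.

Let p₁ = 0.76, p₀ = 0.28.
Under exogeneity and monotonicity, PS = (p₁ − p₀) / (1 − p₀).
PS = (0.76 − 0.28) / (1 − 0.28) = 0.48 / 0.72 ≈ 0.6667

PS ≈ 0.667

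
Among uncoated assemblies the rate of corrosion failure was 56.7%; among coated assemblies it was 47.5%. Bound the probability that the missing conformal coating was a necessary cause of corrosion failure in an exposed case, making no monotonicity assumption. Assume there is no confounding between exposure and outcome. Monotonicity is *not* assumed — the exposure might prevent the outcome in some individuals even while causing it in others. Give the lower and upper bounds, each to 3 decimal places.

p₁ = 0.567, p₀ = 0.475.
Under exogeneity alone the bounds on PN are max{0,(p₁−p₀)/p₁} ≤ PN ≤ min{1,(1−p₀)/p₁}.
  lower = (p₁ − p₀)/p₁ = 0.092 / 0.567 ≈ 0.1623
  upper = min{1, (1 − p₀)/p₁} = 0.525 / 0.567 ≈ 0.9259

0.162 ≤ PN ≤ 0.926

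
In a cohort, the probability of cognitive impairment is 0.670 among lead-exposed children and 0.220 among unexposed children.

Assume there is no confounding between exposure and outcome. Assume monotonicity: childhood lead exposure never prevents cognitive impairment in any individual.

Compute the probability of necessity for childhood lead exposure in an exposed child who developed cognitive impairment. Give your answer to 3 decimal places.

PN ≈ 0.672

Let p₁ = 0.67, p₀ = 0.22.
Under exogeneity and monotonicity, PN = (p₁ − p₀) / p₁.
PN = (0.67 − 0.22) / 0.67 = 0.45 / 0.67 ≈ 0.6716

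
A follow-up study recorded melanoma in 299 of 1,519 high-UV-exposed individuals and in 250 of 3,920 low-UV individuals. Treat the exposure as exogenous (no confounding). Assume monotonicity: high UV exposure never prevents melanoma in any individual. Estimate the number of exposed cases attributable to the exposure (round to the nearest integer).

about 202 cases

p₁ = P(outcome | exposed) = 299/1519 = 0.19684
p₀ = P(outcome | unexposed) = 250/3920 = 0.063776
PN = (p₁ − p₀)/p₁ = (0.19684 − 0.063776) / 0.19684 ≈ 0.67600.
Attributable cases ≈ PN × (exposed cases) = 0.67600 × 299 ≈ 202.12.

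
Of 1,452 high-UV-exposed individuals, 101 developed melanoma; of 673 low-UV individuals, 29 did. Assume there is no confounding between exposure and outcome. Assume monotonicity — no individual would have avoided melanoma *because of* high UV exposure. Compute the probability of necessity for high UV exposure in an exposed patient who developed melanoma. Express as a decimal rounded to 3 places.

p₁ = P(outcome | exposed) = 101/1452 = 0.069559
p₀ = P(outcome | unexposed) = 29/673 = 0.043091
Under exogeneity and monotonicity, PN = (p₁ − p₀) / p₁.
PN = (0.069559 − 0.043091) / 0.069559 = 0.026469 / 0.069559 ≈ 0.3805

PN ≈ 0.381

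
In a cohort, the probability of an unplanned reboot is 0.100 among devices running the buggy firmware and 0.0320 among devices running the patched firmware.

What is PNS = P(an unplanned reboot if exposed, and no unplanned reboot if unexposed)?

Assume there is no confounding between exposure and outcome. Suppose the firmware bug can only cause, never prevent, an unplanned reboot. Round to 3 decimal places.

PNS ≈ 0.068

Let p₁ = 0.1, p₀ = 0.032.
Under exogeneity and monotonicity, PNS = p₁ − p₀.
PNS = 0.1 − 0.032 = 0.068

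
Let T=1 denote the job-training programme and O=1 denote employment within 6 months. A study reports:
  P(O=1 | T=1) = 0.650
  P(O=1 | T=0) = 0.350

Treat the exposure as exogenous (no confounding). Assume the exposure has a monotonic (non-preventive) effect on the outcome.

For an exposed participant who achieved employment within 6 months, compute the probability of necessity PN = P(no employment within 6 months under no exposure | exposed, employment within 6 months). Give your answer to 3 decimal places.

PN ≈ 0.462

Let p₁ = 0.65, p₀ = 0.35.
Under exogeneity and monotonicity, PN = (p₁ − p₀) / p₁.
PN = (0.65 − 0.35) / 0.65 = 0.3 / 0.65 ≈ 0.4615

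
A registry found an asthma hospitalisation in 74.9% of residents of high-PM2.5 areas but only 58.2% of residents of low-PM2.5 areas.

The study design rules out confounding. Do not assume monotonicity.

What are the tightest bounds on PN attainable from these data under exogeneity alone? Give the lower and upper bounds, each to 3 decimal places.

p₁ = 0.749, p₀ = 0.582.
Under exogeneity alone the bounds on PN are max{0,(p₁−p₀)/p₁} ≤ PN ≤ min{1,(1−p₀)/p₁}.
  lower = (p₁ − p₀)/p₁ = 0.167 / 0.749 ≈ 0.2230
  upper = min{1, (1 − p₀)/p₁} = 0.418 / 0.749 ≈ 0.5581

0.223 ≤ PN ≤ 0.558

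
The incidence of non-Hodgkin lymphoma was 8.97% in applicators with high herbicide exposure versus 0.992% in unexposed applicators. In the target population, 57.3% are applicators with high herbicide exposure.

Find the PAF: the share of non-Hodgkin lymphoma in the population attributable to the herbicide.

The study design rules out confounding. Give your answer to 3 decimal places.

p₁ = 0.0897, p₀ = 0.00992.
Overall risk P(Y=1) = π·p₁ + (1−π)·p₀ = 0.573×0.0897 + 0.427×0.00992 = 0.055634.
Under exogeneity, PAF = [P(Y=1) − p₀] / P(Y=1).
PAF = (0.055634 − 0.00992) / 0.055634 ≈ 0.8217

PAF ≈ 0.822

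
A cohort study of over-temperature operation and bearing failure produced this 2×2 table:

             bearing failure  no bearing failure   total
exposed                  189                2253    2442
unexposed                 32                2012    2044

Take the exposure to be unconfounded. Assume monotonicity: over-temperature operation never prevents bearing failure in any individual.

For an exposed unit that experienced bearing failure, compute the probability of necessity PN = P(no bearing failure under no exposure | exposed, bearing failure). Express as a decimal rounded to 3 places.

p₁ = P(outcome | exposed) = 189/2442 = 0.077396
p₀ = P(outcome | unexposed) = 32/2044 = 0.015656
Under exogeneity and monotonicity, PN = (p₁ − p₀)/p₁.
PN = (0.077396 − 0.015656) / 0.077396 ≈ 0.7977

PN ≈ 0.798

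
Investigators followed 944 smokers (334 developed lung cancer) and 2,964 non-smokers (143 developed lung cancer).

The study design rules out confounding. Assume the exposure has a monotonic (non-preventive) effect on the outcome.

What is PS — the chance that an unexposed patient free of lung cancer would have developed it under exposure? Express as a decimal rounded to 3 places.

PS ≈ 0.321

p₁ = P(outcome | exposed) = 334/944 = 0.35381
p₀ = P(outcome | unexposed) = 143/2964 = 0.048246
Under exogeneity and monotonicity, PS = (p₁ − p₀) / (1 − p₀).
PS = (0.35381 − 0.048246) / (1 − 0.048246) = 0.30557 / 0.95175 ≈ 0.3211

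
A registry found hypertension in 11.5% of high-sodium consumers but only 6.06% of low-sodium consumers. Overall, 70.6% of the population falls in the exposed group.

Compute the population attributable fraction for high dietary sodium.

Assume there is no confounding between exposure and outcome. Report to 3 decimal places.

p₁ = 0.115, p₀ = 0.0606.
Overall risk P(Y=1) = π·p₁ + (1−π)·p₀ = 0.706×0.115 + 0.294×0.0606 = 0.099006.
Under exogeneity, PAF = [P(Y=1) − p₀] / P(Y=1).
PAF = (0.099006 − 0.0606) / 0.099006 ≈ 0.3879

PAF ≈ 0.388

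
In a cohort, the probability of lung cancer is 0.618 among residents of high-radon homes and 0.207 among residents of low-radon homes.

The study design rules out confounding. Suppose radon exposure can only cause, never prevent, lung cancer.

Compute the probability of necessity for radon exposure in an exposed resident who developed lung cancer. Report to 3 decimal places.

PN ≈ 0.665

Let p₁ = 0.618, p₀ = 0.207.
Under exogeneity and monotonicity, PN = (p₁ − p₀) / p₁.
PN = (0.618 − 0.207) / 0.618 = 0.411 / 0.618 ≈ 0.6650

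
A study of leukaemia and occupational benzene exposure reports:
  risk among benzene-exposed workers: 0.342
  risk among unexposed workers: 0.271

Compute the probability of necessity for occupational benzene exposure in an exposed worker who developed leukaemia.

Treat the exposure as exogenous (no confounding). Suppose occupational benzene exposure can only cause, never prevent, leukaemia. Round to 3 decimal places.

Let p₁ = 0.342, p₀ = 0.271.
Under exogeneity and monotonicity, PN = (p₁ − p₀) / p₁.
PN = (0.342 − 0.271) / 0.342 = 0.071 / 0.342 ≈ 0.2076

PN ≈ 0.208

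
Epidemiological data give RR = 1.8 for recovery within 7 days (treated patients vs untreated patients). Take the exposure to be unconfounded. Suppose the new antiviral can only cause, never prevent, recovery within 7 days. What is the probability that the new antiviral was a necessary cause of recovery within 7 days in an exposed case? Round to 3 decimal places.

Under exogeneity and monotonicity, PN = (RR − 1) / RR = 1 − 1/RR.
PN = (1.8 − 1) / 1.8 = 0.8 / 1.8 ≈ 0.4444

PN ≈ 0.444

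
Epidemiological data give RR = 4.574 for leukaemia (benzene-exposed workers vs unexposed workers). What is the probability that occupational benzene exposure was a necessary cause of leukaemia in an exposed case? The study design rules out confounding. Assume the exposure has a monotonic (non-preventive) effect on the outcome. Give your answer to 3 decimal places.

PN ≈ 0.781

Under exogeneity and monotonicity, PN = (RR − 1) / RR = 1 − 1/RR.
PN = (4.574 − 1) / 4.574 = 3.574 / 4.574 ≈ 0.7814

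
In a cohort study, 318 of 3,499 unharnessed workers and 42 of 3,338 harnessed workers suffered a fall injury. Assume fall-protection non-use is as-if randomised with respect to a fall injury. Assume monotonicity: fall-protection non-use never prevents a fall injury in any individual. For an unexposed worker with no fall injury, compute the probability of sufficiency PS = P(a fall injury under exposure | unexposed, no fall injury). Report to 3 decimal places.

PS ≈ 0.079

p₁ = P(outcome | exposed) = 318/3499 = 0.090883
p₀ = P(outcome | unexposed) = 42/3338 = 0.012582
Under exogeneity and monotonicity, PS = (p₁ − p₀) / (1 − p₀).
PS = (0.090883 − 0.012582) / (1 − 0.012582) = 0.078301 / 0.98742 ≈ 0.0793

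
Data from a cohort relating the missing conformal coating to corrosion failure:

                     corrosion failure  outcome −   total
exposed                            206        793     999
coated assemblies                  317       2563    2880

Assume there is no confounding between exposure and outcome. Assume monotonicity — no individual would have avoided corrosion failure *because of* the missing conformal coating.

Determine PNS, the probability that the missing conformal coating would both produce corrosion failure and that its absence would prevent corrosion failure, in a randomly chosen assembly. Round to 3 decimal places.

p₁ = P(outcome | exposed) = 206/999 = 0.20621
p₀ = P(outcome | unexposed) = 317/2880 = 0.11007
Under exogeneity and monotonicity, PNS = p₁ − p₀.
PNS = 0.20621 − 0.11007 = 0.096137

PNS ≈ 0.096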